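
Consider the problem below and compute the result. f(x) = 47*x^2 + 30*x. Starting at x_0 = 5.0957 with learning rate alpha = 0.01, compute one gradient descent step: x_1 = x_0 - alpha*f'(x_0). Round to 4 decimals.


We compute the gradient at x_0 and apply the update.
f'(x) = 94*x + 30
f'(5.0957) = 94*5.0957 + 30 = 508.9958
x_1 = 5.0957 - 0.01*508.9958 = 0.0057


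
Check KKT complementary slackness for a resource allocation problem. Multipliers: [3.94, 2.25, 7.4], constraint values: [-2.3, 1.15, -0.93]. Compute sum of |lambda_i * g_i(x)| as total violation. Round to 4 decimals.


KKT complementary slackness check:
lambda_1 * g_1 = 3.94 * -2.3 = -9.062
lambda_2 * g_2 = 2.25 * 1.15 = 2.5875
lambda_3 * g_3 = 7.4 * -0.93 = -6.882
Total violation = 9.062 + 2.5875 + 6.882 = 18.5315


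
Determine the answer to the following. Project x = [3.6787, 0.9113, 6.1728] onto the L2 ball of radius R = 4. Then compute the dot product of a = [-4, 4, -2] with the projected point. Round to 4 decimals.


Step 1: Compute ||x|| (intermediates to 6 decimals).
||x|| = sqrt(3.6787^2 + 0.9113^2 + 6.1728^2) = 7.243394
Step 2: Project.
Since ||x|| > R, scale = R/||x|| = 4/7.243394 = 0.552227, proj(x) = scale * x
proj(x) = [2.031477, 0.503244, 3.408787]
Step 3: Dot product.
a^T * proj(x) = -4*2.031477 + 4*0.503244 - 2*3.408787 = -12.9305


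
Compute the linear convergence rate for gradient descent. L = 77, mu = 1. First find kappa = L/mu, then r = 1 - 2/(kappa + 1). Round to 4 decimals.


Step 1: Compute the condition number.
kappa = L/mu = 77/1 = 77.0
Step 2: Compute the convergence rate.
r = 1 - 2/(kappa + 1) = 1 - 2*mu/(L + mu) = (L - mu)/(L + mu) = 76/78 = 0.9744


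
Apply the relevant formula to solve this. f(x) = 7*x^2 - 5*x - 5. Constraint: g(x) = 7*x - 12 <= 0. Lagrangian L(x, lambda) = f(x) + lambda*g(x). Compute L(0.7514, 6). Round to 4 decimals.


Step 1: Evaluate f(x).
f(0.7514) = 7*0.7514^2 - 5*0.7514 - 5 = -4.8048
Step 2: Evaluate g(x).
g(0.7514) = 7*0.7514 - 12 = -6.7402
Step 3: Compute Lagrangian.
L = -4.8048 + 6*-6.7402 = -45.246


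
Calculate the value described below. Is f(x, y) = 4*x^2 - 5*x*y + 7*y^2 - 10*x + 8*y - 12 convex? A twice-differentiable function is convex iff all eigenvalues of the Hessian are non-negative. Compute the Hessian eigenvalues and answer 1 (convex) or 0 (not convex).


The Hessian of f(x,y) = 4*x^2 - 5*x*y + 7*y^2 - 10*x + 8*y - 12 is:
H = [[8, -5], [-5, 14]]
Trace = 8 + 14 = 22
Determinant = 8*14 - (-5)^2 = 87
Discriminant = (22)^2 - 4*87 = 136.0
Eigenvalues: lambda_1 = 5.169, lambda_2 = 16.831
The function is convex.

1


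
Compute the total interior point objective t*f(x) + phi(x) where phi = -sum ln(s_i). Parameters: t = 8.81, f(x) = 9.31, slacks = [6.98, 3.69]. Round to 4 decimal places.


Step 1: Compute log-barrier.
ln values: [1.943, 1.3056]
phi = -(1.943 + 1.3056) = -3.2487
Step 2: Compute augmented objective.
t*f(x) = 8.81*9.31 = 82.0211
Total = 82.0211 - 3.2487 = 78.7724


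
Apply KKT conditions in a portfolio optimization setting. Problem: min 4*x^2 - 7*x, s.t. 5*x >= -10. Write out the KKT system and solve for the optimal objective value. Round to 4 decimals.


Step 1: Try lambda = 0 (constraint inactive).
Stationarity: 2*4*x - 7 = 0
x* = 7/(2*4) = 0.875
Check constraint: 5*0.875 = 4.375 >= -10 -- satisfied.
Step 2: Compute optimal value.
f(x*) = 4*0.875^2 - 7*0.875 = -3.0625


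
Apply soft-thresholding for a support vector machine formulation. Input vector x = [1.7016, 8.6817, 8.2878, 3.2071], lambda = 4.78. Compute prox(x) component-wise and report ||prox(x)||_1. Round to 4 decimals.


Soft-thresholding with lambda = 4.78:
prox(1.7016) = sign(1.7016)*max(|1.7016| - 4.78, 0) = 0.0
prox(8.6817) = sign(8.6817)*max(|8.6817| - 4.78, 0) = 3.9017
prox(8.2878) = sign(8.2878)*max(|8.2878| - 4.78, 0) = 3.5078
prox(3.2071) = sign(3.2071)*max(|3.2071| - 4.78, 0) = 0.0
prox(x) = [0.0, 3.9017, 3.5078, 0.0]
||prox(x)||_1 = 0.0 + 3.9017 + 3.5078 + 0.0 = 7.4095


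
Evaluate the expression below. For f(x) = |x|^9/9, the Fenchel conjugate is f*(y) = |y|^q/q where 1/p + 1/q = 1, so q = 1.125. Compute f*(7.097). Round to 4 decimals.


The conjugate exponent q satisfies 1/p + 1/q = 1.
p = 9, so q = 9/(9 - 1) = 1.125
|y|^q = 7.097^1.125 = 9.0669
f*(7.097) = 9.0669 / 1.125 = 8.0595


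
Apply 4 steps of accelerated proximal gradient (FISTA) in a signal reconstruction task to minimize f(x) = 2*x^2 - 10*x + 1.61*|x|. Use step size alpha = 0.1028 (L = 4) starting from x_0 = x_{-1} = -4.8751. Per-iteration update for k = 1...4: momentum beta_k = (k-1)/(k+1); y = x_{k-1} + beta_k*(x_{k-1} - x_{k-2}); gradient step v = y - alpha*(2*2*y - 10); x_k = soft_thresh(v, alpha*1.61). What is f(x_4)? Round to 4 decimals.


FISTA on f(x) = 2*x^2 - 10*x + 1.61*|x|
L = 4, alpha = 0.1028
Iteration 1: beta = 0.0, y = -4.8751 + 0.0*(-4.8751 + 4.8751) = -4.8751
  grad(y) = -29.5004, v = y - alpha*grad = -1.8425
  prox(v) = soft_thresh(-1.8425, 0.1655) = -1.677
Iteration 2: beta = 0.3333, y = -1.677 + 0.3333*(-1.677 + 4.8751) = -0.6109
  grad(y) = -12.4436, v = y - alpha*grad = 0.6683
  prox(v) = soft_thresh(0.6683, 0.1655) = 0.5028
Iteration 3: beta = 0.5, y = 0.5028 + 0.5*(0.5028 + 1.677) = 1.5927
  grad(y) = -3.6293, v = y - alpha*grad = 1.9658
  prox(v) = soft_thresh(1.9658, 0.1655) = 1.8003
Iteration 4: beta = 0.6, y = 1.8003 + 0.6*(1.8003 - 0.5028) = 2.5787
  grad(y) = 0.3149, v = y - alpha*grad = 2.5464
  prox(v) = soft_thresh(2.5464, 0.1655) = 2.3808
f(x_4) = 2*2.3808^2 - 10*2.3808 + 1.61*|2.3808| = -8.6384


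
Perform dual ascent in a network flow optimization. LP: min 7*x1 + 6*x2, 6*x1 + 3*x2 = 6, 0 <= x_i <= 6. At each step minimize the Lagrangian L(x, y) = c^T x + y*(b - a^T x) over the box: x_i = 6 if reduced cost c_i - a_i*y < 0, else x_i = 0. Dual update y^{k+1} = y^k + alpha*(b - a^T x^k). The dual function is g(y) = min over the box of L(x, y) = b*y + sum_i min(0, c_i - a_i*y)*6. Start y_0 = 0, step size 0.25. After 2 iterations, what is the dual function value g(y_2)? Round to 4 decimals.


Dual ascent for LP: min 7*x1 + 6*x2, 6*x1 + 3*x2 = 6, 0 <= x_i <= 6
Step 1: y^k = 0.0, reduced costs: (7.0, 6.0)
  x^k = (0.0, 0.0), subgradient = b - a^T x = 6.0
  y^{k+1} = 0.0 + 0.25*6.0 = 1.5
Step 2: y^k = 1.5, reduced costs: (-2.0, 1.5)
  x^k = (6.0, 0.0), subgradient = b - a^T x = -30.0
  y^{k+1} = 1.5 + 0.25*-30.0 = -6.0
Dual objective at y_2 = -6.0: reduced costs (43.0, 24.0), box minimizer x = (0.0, 0.0)
g(y_2) = b*y + (c1 - a1*y)*x1 + (c2 - a2*y)*x2 = 6*(-6.0) + 43.0*0.0 + 24.0*0.0 = -36.0 + 0.0 + 0.0 = -36.0


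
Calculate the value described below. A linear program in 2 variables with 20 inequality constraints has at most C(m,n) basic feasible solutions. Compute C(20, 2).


Each vertex corresponds to some choice of n active constraints out of m, so the number of vertices is at most C(m, n) = m! / (n!(m-n)!).
m = 20, n = 2
Numerator: 20 * 19
Denominator: 2! = 2
C(20, 2) = 190


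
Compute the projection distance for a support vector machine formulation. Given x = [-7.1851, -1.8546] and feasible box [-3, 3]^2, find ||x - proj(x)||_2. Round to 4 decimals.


Project each component onto [-3, 3].
clip(-7.1851) = -3.0, clip(-1.8546) = -1.8546
Projection = [-3.0, -1.8546]
Squared diffs: [17.5151, 0.0]
Distance = sqrt(17.5151) = 4.1851


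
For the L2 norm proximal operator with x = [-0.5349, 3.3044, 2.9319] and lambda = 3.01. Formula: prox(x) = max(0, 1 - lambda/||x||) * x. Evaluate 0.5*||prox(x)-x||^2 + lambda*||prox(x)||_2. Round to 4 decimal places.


Step 1: Compute ||x||.
||x|| = 4.4499
Step 2: Compute scaling factor.
scale = max(0, 1 - 3.01/4.4499) = 0.3236
Step 3: prox(x) = [-0.1731, 1.0692, 0.9487]
||prox(x)|| = 1.4399
Step 4: Proximal objective.
0.5*||prox-x||^2 = 4.5301
lambda*||prox|| = 4.3341
Total = 8.864


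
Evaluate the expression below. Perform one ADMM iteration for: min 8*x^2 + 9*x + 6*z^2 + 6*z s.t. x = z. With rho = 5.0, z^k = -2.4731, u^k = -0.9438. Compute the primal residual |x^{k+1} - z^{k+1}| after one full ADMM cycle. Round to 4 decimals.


ADMM iteration with rho = 5.0, z^k = -2.4731, u^k = -0.9438
Step 1: x-update.
Minimize 8*x^2 + 9*x + (5.0/2)*(x + 2.4731 - 0.9438)^2
FOC: (2*8 + 5.0)*x = -9 + 5.0*(-2.4731 + 0.9438)
x^{k+1} = -0.7927
Step 2: z-update.
Minimize 6*z^2 + 6*z + (5.0/2)*(-0.7927 - z - 0.9438)^2
FOC: (2*6 + 5.0)*z = -6 + 5.0*(-0.7927 - 0.9438)
z^{k+1} = -0.8637
Step 3: u-update.
u^{k+1} = -0.9438 - 0.7927 + 0.8637 = -0.8728
Step 4: Primal residual = |-0.7927 + 0.8637| = 0.071


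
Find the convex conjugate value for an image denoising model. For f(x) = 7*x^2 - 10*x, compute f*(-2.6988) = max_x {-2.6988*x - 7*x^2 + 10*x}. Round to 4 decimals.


f*(y) = sup_x {y*x - a*x^2 - b*x} = sup_x {(y-b)*x - a*x^2}
FOC: (y - b) - 2a*x = 0 => x* = (y - b)/(2a)
x* = (-2.6988 + 10)/(2*7) = 0.5215
f*(-2.6988) = (y-b)^2/(4a) = (-2.6988 + 10)^2/(4*7)
= 53.3075/28 = 1.9038


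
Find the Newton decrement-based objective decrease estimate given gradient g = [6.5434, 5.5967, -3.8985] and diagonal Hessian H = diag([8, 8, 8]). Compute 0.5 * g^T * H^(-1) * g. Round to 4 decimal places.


Step 1: H is diagonal, so H^(-1) * g = [0.8179, 0.6996, -0.4873].
Step 2: g^T H^(-1) g = sum_i g_i^2 / H_ii
  = (6.5434)^2/8 + (5.5967)^2/8 + (-3.8985)^2/8
  = 5.352 + 3.9154 + 1.8998 = 11.1672
Step 3: Objective decrease = 0.5 * g^T H^(-1) g = 5.5836


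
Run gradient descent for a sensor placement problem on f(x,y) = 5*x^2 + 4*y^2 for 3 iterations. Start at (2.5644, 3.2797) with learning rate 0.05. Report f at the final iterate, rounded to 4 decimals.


Gradient descent on f(x,y) = 5*x^2 + 4*y^2.
Starting point: (2.5644, 3.2797), alpha = 0.05
Step 1: grad_x = 2*5*2.5644 = 25.644, grad_y = 2*4*3.2797 = 26.2376
  x_1 = 2.5644 - 0.05*25.644 = 1.2822
  y_1 = 3.2797 - 0.05*26.2376 = 1.9678
Step 2: grad_x = 2*5*1.2822 = 12.822, grad_y = 2*4*1.9678 = 15.7426
  x_2 = 1.2822 - 0.05*12.822 = 0.6411
  y_2 = 1.9678 - 0.05*15.7426 = 1.1807
Step 3: grad_x = 2*5*0.6411 = 6.411, grad_y = 2*4*1.1807 = 9.4455
  x_3 = 0.6411 - 0.05*6.411 = 0.3206
  y_3 = 1.1807 - 0.05*9.4455 = 0.7084
f(0.3206, 0.7084) = 5*0.3206^2 + 4*0.7084^2 = 2.5212


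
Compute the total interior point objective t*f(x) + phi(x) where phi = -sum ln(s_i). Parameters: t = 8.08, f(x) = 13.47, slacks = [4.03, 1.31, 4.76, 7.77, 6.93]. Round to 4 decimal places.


Step 1: Compute log-barrier.
ln values: [1.3938, 0.27, 1.5602, 2.0503, 1.9359]
phi = -(1.3938 + 0.27 + 1.5602 + 2.0503 + 1.9359) = -7.2102
Step 2: Compute augmented objective.
t*f(x) = 8.08*13.47 = 108.8376
Total = 108.8376 - 7.2102 = 101.6274


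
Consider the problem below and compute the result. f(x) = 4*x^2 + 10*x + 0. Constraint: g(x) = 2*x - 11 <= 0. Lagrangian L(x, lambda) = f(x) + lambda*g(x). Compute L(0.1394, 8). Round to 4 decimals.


Step 1: Evaluate f(x).
f(0.1394) = 4*0.1394^2 + 10*0.1394 + 0 = 1.4717
Step 2: Evaluate g(x).
g(0.1394) = 2*0.1394 - 11 = -10.7212
Step 3: Compute Lagrangian.
L = 1.4717 + 8*-10.7212 = -84.2979


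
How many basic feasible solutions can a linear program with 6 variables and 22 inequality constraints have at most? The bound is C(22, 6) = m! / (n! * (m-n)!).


Each vertex corresponds to some choice of n active constraints out of m, so the number of vertices is at most C(m, n) = m! / (n!(m-n)!).
m = 22, n = 6
Numerator: 22 * 21 * 20 * 19 * 18 * 17
Denominator: 6! = 720
C(22, 6) = 74613


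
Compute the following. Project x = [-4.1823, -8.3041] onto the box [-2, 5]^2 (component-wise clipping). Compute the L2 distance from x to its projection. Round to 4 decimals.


Project each component onto [-2, 5].
clip(-4.1823) = -2.0, clip(-8.3041) = -2.0
Projection = [-2.0, -2.0]
Squared diffs: [4.7624, 39.7417]
Distance = sqrt(44.5041) = 6.6711


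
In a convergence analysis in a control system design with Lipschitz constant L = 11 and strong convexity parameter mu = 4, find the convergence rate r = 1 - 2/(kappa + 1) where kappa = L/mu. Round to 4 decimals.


Step 1: Compute the condition number.
kappa = L/mu = 11/4 = 2.75
Step 2: Compute the convergence rate.
r = 1 - 2/(kappa + 1) = 1 - 2*mu/(L + mu) = (L - mu)/(L + mu) = 7/15 = 0.4667


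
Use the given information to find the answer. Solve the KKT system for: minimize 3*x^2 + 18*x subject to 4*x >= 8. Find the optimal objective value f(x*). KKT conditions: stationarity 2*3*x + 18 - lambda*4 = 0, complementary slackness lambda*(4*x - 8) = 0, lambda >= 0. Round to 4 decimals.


Step 1: Try lambda = 0 (constraint inactive).
x_unc = -18/(2*3) = -3.0
Check: 4*-3.0 = -12.0 < 8 -- violated!
Step 2: Constraint must be active: 4*x = 8
x* = 8/4 = 2.0
lambda = (2*3*2.0 + 18)/4 = 7.5
Step 3: Compute optimal value.
f(x*) = 3*2.0^2 + 18*2.0 = 48.0


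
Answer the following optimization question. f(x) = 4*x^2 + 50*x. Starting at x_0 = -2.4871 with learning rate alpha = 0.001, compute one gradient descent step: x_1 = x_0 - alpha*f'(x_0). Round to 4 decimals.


We compute the gradient at x_0 and apply the update.
f'(x) = 8*x + 50
f'(-2.4871) = 8*-2.4871 + 50 = 30.1032
x_1 = -2.4871 - 0.001*30.1032 = -2.5172


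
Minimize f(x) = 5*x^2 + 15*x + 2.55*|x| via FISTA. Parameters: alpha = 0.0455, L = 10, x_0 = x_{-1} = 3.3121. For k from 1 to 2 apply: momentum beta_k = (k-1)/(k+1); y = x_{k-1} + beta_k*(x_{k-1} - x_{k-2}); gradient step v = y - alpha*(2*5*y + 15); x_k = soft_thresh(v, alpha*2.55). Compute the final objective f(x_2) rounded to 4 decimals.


FISTA on f(x) = 5*x^2 + 15*x + 2.55*|x|
L = 10, alpha = 0.0455
Iteration 1: beta = 0.0, y = 3.3121 + 0.0*(3.3121 - 3.3121) = 3.3121
  grad(y) = 48.121, v = y - alpha*grad = 1.1226
  prox(v) = soft_thresh(1.1226, 0.116) = 1.0066
Iteration 2: beta = 0.3333, y = 1.0066 + 0.3333*(1.0066 - 3.3121) = 0.2381
  grad(y) = 17.3806, v = y - alpha*grad = -0.5528
  prox(v) = soft_thresh(-0.5528, 0.116) = -0.4367
f(x_2) = 5*(-0.4367)^2 + 15*(-0.4367) + 2.55*|-0.4367| = -4.4836


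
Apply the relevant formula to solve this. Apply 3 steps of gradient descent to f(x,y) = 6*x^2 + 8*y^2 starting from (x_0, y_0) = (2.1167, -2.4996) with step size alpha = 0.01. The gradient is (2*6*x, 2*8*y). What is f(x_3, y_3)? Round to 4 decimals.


Gradient descent on f(x,y) = 6*x^2 + 8*y^2.
Starting point: (2.1167, -2.4996), alpha = 0.01
Step 1: grad_x = 2*6*2.1167 = 25.4004, grad_y = 2*8*-2.4996 = -39.9936
  x_1 = 2.1167 - 0.01*25.4004 = 1.8627
  y_1 = -2.4996 - 0.01*-39.9936 = -2.0997
Step 2: grad_x = 2*6*1.8627 = 22.3524, grad_y = 2*8*-2.0997 = -33.5946
  x_2 = 1.8627 - 0.01*22.3524 = 1.6392
  y_2 = -2.0997 - 0.01*-33.5946 = -1.7637
Step 3: grad_x = 2*6*1.6392 = 19.6701, grad_y = 2*8*-1.7637 = -28.2195
  x_3 = 1.6392 - 0.01*19.6701 = 1.4425
  y_3 = -1.7637 - 0.01*-28.2195 = -1.4815
f(1.4425, -1.4815) = 6*1.4425^2 + 8*(-1.4815)^2 = 30.0436


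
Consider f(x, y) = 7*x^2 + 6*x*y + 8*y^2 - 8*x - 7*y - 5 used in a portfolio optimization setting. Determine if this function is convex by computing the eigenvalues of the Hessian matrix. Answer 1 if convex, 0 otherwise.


The Hessian of f(x,y) = 7*x^2 + 6*x*y + 8*y^2 - 8*x - 7*y - 5 is:
H = [[14, 6], [6, 16]]
Trace = 14 + 16 = 30
Determinant = 14*16 - (6)^2 = 188
Discriminant = (30)^2 - 4*188 = 148.0
Eigenvalues: lambda_1 = 8.9172, lambda_2 = 21.0828
The function is convex.

1


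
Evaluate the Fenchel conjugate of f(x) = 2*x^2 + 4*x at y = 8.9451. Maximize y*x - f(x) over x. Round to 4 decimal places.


f*(y) = sup_x {y*x - a*x^2 - b*x} = sup_x {(y-b)*x - a*x^2}
FOC: (y - b) - 2a*x = 0 => x* = (y - b)/(2a)
x* = (8.9451 - 4)/(2*2) = 1.2363
f*(8.9451) = (y-b)^2/(4a) = (8.9451 - 4)^2/(4*2)
= 24.454/8 = 3.0568


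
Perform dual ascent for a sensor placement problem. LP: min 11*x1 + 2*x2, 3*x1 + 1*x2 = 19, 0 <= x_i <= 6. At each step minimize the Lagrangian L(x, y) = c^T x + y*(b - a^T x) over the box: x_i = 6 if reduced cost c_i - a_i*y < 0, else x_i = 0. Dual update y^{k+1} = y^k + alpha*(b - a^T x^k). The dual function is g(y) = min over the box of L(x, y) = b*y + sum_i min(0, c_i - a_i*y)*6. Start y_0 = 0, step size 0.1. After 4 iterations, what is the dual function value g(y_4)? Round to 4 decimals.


Dual ascent for LP: min 11*x1 + 2*x2, 3*x1 + 1*x2 = 19, 0 <= x_i <= 6
Step 1: y^k = 0.0, reduced costs: (11.0, 2.0)
  x^k = (0.0, 0.0), subgradient = b - a^T x = 19.0
  y^{k+1} = 0.0 + 0.1*19.0 = 1.9
Step 2: y^k = 1.9, reduced costs: (5.3, 0.1)
  x^k = (0.0, 0.0), subgradient = b - a^T x = 19.0
  y^{k+1} = 1.9 + 0.1*19.0 = 3.8
Step 3: y^k = 3.8, reduced costs: (-0.4, -1.8)
  x^k = (6.0, 6.0), subgradient = b - a^T x = -5.0
  y^{k+1} = 3.8 + 0.1*-5.0 = 3.3
Step 4: y^k = 3.3, reduced costs: (1.1, -1.3)
  x^k = (0.0, 6.0), subgradient = b - a^T x = 13.0
  y^{k+1} = 3.3 + 0.1*13.0 = 4.6
Dual objective at y_4 = 4.6: reduced costs (-2.8, -2.6), box minimizer x = (6.0, 6.0)
g(y_4) = b*y + (c1 - a1*y)*x1 + (c2 - a2*y)*x2 = 19*4.6 + (-2.8)*6.0 + (-2.6)*6.0 = 87.4 - 16.8 - 15.6 = 55.0


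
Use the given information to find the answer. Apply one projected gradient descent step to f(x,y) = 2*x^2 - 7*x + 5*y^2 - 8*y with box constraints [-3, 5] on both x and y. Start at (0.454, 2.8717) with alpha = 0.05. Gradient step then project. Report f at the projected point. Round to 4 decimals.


Step 1: Compute gradient at (0.454, 2.8717).
grad_x = 2*2*0.454 - 7 = -5.184
grad_y = 2*5*2.8717 - 8 = 20.717
Step 2: Gradient step.
x_raw = 0.454 - 0.05*-5.184 = 0.7132
y_raw = 2.8717 - 0.05*20.717 = 1.8359
Step 3: Project onto [-3, 5].
x_proj = clip(0.7132) = 0.7132
y_proj = clip(1.8359) = 1.8359
Step 4: Evaluate f.
f(0.7132, 1.8359) = -1.8102


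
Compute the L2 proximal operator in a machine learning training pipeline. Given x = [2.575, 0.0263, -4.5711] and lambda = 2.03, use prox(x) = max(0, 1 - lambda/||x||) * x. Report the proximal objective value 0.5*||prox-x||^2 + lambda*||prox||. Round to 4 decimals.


Step 1: Compute ||x||.
||x|| = 5.2465
Step 2: Compute scaling factor.
scale = max(0, 1 - 2.03/5.2465) = 0.6131
Step 3: prox(x) = [1.5787, 0.0161, -2.8024]
||prox(x)|| = 3.2165
Step 4: Proximal objective.
0.5*||prox-x||^2 = 2.0605
lambda*||prox|| = 6.5295
Total = 8.59


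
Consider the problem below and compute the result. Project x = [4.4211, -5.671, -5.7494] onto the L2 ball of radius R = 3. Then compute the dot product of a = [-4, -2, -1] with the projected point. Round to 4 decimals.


Step 1: Compute ||x|| (intermediates to 6 decimals).
||x|| = sqrt(4.4211^2 + (-5.671)^2 + (-5.7494)^2) = 9.206626
Step 2: Project.
Since ||x|| > R, scale = R/||x|| = 3/9.206626 = 0.325852, proj(x) = scale * x
proj(x) = [1.440624, -1.847907, -1.873453]
Step 3: Dot product.
a^T * proj(x) = -4*1.440624 - 2*(-1.847907) - 1*(-1.873453) = -0.1932


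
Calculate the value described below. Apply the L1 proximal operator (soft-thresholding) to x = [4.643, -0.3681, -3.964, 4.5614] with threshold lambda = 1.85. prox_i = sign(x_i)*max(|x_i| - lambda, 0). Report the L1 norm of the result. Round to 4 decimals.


Soft-thresholding with lambda = 1.85:
prox(4.643) = sign(4.643)*max(|4.643| - 1.85, 0) = 2.793
prox(-0.3681) = sign(-0.3681)*max(|-0.3681| - 1.85, 0) = 0.0
prox(-3.964) = sign(-3.964)*max(|-3.964| - 1.85, 0) = -2.114
prox(4.5614) = sign(4.5614)*max(|4.5614| - 1.85, 0) = 2.7114
prox(x) = [2.793, 0.0, -2.114, 2.7114]
||prox(x)||_1 = 2.793 + 0.0 + 2.114 + 2.7114 = 7.6184


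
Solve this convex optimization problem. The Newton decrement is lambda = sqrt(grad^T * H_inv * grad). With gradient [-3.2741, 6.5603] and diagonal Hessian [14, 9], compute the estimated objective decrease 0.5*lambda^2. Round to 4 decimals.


Step 1: H is diagonal, so H^(-1) * g = [-0.2339, 0.7289].
Step 2: g^T H^(-1) g = sum_i g_i^2 / H_ii
  = (-3.2741)^2/14 + (6.5603)^2/9
  = 0.7657 + 4.7819 = 5.5476
Step 3: Objective decrease = 0.5 * g^T H^(-1) g = 2.7738


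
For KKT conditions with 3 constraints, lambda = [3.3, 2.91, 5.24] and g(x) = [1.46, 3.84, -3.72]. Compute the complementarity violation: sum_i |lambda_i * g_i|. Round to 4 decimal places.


KKT complementary slackness check:
lambda_1 * g_1 = 3.3 * 1.46 = 4.818
lambda_2 * g_2 = 2.91 * 3.84 = 11.1744
lambda_3 * g_3 = 5.24 * -3.72 = -19.4928
Total violation = 4.818 + 11.1744 + 19.4928 = 35.4852


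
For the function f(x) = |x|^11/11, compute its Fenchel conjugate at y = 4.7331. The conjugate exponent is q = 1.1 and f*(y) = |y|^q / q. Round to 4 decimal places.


The conjugate exponent q satisfies 1/p + 1/q = 1.
p = 11, so q = 11/(11 - 1) = 1.1
|y|^q = 4.7331^1.1 = 5.5292
f*(4.7331) = 5.5292 / 1.1 = 5.0265


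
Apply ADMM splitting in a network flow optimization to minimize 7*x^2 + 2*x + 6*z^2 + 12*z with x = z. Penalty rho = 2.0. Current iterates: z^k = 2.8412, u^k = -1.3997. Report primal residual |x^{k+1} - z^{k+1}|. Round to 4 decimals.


ADMM iteration with rho = 2.0, z^k = 2.8412, u^k = -1.3997
Step 1: x-update.
Minimize 7*x^2 + 2*x + (2.0/2)*(x - 2.8412 - 1.3997)^2
FOC: (2*7 + 2.0)*x = -2 + 2.0*(2.8412 + 1.3997)
x^{k+1} = 0.4051
Step 2: z-update.
Minimize 6*z^2 + 12*z + (2.0/2)*(0.4051 - z - 1.3997)^2
FOC: (2*6 + 2.0)*z = -12 + 2.0*(0.4051 - 1.3997)
z^{k+1} = -0.9992
Step 3: u-update.
u^{k+1} = -1.3997 + 0.4051 + 0.9992 = 0.0046
Step 4: Primal residual = |0.4051 + 0.9992| = 1.4043


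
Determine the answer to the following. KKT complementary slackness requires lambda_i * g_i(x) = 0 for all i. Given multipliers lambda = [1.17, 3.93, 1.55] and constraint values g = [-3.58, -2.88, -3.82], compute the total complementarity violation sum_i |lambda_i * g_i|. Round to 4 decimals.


KKT complementary slackness check:
lambda_1 * g_1 = 1.17 * -3.58 = -4.1886
lambda_2 * g_2 = 3.93 * -2.88 = -11.3184
lambda_3 * g_3 = 1.55 * -3.82 = -5.921
Total violation = 4.1886 + 11.3184 + 5.921 = 21.428


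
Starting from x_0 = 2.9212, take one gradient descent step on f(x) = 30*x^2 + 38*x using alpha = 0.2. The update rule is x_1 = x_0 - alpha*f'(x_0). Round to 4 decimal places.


We compute the gradient at x_0 and apply the update.
f'(x) = 60*x + 38
f'(2.9212) = 60*2.9212 + 38 = 213.272
x_1 = 2.9212 - 0.2*213.272 = -39.7332


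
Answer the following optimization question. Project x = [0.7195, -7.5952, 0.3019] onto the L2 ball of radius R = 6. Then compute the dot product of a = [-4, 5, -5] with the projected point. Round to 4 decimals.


Step 1: Compute ||x|| (intermediates to 6 decimals).
||x|| = sqrt(0.7195^2 + (-7.5952)^2 + 0.3019^2) = 7.635174
Step 2: Project.
Since ||x|| > R, scale = R/||x|| = 6/7.635174 = 0.785837, proj(x) = scale * x
proj(x) = [0.56541, -5.968589, 0.237244]
Step 3: Dot product.
a^T * proj(x) = -4*0.56541 + 5*(-5.968589) - 5*0.237244 = -33.2908


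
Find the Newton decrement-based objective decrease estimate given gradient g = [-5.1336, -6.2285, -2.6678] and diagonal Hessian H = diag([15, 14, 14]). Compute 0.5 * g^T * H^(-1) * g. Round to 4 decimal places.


Step 1: H is diagonal, so H^(-1) * g = [-0.3422, -0.4449, -0.1906].
Step 2: g^T H^(-1) g = sum_i g_i^2 / H_ii
  = (-5.1336)^2/15 + (-6.2285)^2/14 + (-2.6678)^2/14
  = 1.7569 + 2.771 + 0.5084 = 5.0363
Step 3: Objective decrease = 0.5 * g^T H^(-1) g = 2.5182


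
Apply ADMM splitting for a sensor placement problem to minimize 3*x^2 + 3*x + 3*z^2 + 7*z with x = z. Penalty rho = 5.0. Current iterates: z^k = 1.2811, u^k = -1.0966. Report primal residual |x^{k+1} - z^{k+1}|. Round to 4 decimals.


ADMM iteration with rho = 5.0, z^k = 1.2811, u^k = -1.0966
Step 1: x-update.
Minimize 3*x^2 + 3*x + (5.0/2)*(x - 1.2811 - 1.0966)^2
FOC: (2*3 + 5.0)*x = -3 + 5.0*(1.2811 + 1.0966)
x^{k+1} = 0.808
Step 2: z-update.
Minimize 3*z^2 + 7*z + (5.0/2)*(0.808 - z - 1.0966)^2
FOC: (2*3 + 5.0)*z = -7 + 5.0*(0.808 - 1.0966)
z^{k+1} = -0.7675
Step 3: u-update.
u^{k+1} = -1.0966 + 0.808 + 0.7675 = 0.479
Step 4: Primal residual = |0.808 + 0.7675| = 1.5756


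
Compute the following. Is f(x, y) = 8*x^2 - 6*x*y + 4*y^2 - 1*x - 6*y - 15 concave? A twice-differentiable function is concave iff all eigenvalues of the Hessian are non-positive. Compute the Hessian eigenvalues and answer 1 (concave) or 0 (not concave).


The Hessian of f(x,y) = 8*x^2 - 6*x*y + 4*y^2 - 1*x - 6*y - 15 is:
H = [[16, -6], [-6, 8]]
Trace = 16 + 8 = 24
Determinant = 16*8 - (-6)^2 = 92
Discriminant = (24)^2 - 4*92 = 208.0
Eigenvalues: lambda_1 = 4.7889, lambda_2 = 19.2111
The function is not concave.

0


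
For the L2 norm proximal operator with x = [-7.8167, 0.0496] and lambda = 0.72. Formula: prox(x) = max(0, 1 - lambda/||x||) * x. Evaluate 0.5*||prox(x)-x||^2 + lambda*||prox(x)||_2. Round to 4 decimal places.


Step 1: Compute ||x||.
||x|| = 7.8169
Step 2: Compute scaling factor.
scale = max(0, 1 - 0.72/7.8169) = 0.9079
Step 3: prox(x) = [-7.0967, 0.045]
||prox(x)|| = 7.0969
Step 4: Proximal objective.
0.5*||prox-x||^2 = 0.2592
lambda*||prox|| = 5.1098
Total = 5.3689


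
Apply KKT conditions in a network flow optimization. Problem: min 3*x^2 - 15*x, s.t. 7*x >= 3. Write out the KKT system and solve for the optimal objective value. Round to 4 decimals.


Step 1: Try lambda = 0 (constraint inactive).
Stationarity: 2*3*x - 15 = 0
x* = 15/(2*3) = 2.5
Check constraint: 7*2.5 = 17.5 >= 3 -- satisfied.
Step 2: Compute optimal value.
f(x*) = 3*2.5^2 - 15*2.5 = -18.75


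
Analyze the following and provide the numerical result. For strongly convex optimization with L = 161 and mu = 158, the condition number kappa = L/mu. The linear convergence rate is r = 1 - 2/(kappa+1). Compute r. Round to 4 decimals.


Step 1: Compute the condition number.
kappa = L/mu = 161/158 = 1.019
Step 2: Compute the convergence rate.
r = 1 - 2/(kappa + 1) = 1 - 2*mu/(L + mu) = (L - mu)/(L + mu) = 3/319 = 0.0094


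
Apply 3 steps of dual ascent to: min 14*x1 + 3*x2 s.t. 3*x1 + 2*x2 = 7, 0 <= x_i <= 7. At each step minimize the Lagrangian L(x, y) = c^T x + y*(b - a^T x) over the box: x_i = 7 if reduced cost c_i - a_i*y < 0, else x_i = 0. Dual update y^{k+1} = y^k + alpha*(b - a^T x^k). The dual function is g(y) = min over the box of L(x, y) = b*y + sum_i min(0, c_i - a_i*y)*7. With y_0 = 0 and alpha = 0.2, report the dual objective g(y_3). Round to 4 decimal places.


Dual ascent for LP: min 14*x1 + 3*x2, 3*x1 + 2*x2 = 7, 0 <= x_i <= 7
Step 1: y^k = 0.0, reduced costs: (14.0, 3.0)
  x^k = (0.0, 0.0), subgradient = b - a^T x = 7.0
  y^{k+1} = 0.0 + 0.2*7.0 = 1.4
Step 2: y^k = 1.4, reduced costs: (9.8, 0.2)
  x^k = (0.0, 0.0), subgradient = b - a^T x = 7.0
  y^{k+1} = 1.4 + 0.2*7.0 = 2.8
Step 3: y^k = 2.8, reduced costs: (5.6, -2.6)
  x^k = (0.0, 7.0), subgradient = b - a^T x = -7.0
  y^{k+1} = 2.8 + 0.2*-7.0 = 1.4
Dual objective at y_3 = 1.4: reduced costs (9.8, 0.2), box minimizer x = (0.0, 0.0)
g(y_3) = b*y + (c1 - a1*y)*x1 + (c2 - a2*y)*x2 = 7*1.4 + 9.8*0.0 + 0.2*0.0 = 9.8 + 0.0 + 0.0 = 9.8


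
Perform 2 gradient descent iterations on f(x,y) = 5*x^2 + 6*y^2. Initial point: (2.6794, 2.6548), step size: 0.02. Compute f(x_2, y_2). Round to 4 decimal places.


Gradient descent on f(x,y) = 5*x^2 + 6*y^2.
Starting point: (2.6794, 2.6548), alpha = 0.02
Step 1: grad_x = 2*5*2.6794 = 26.794, grad_y = 2*6*2.6548 = 31.8576
  x_1 = 2.6794 - 0.02*26.794 = 2.1435
  y_1 = 2.6548 - 0.02*31.8576 = 2.0176
Step 2: grad_x = 2*5*2.1435 = 21.4352, grad_y = 2*6*2.0176 = 24.2118
  x_2 = 2.1435 - 0.02*21.4352 = 1.7148
  y_2 = 2.0176 - 0.02*24.2118 = 1.5334
f(1.7148, 1.5334) = 5*1.7148^2 + 6*1.5334^2 = 28.8111


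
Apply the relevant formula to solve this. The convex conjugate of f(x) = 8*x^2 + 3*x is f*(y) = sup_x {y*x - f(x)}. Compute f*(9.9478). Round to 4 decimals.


f*(y) = sup_x {y*x - a*x^2 - b*x} = sup_x {(y-b)*x - a*x^2}
FOC: (y - b) - 2a*x = 0 => x* = (y - b)/(2a)
x* = (9.9478 - 3)/(2*8) = 0.4342
f*(9.9478) = (y-b)^2/(4a) = (9.9478 - 3)^2/(4*8)
= 48.2719/32 = 1.5085


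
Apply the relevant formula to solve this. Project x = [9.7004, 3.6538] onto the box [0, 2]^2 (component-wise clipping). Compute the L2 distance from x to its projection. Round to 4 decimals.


Project each component onto [0, 2].
clip(9.7004) = 2.0, clip(3.6538) = 2.0
Projection = [2.0, 2.0]
Squared diffs: [59.2962, 2.7351]
Distance = sqrt(62.0313) = 7.876


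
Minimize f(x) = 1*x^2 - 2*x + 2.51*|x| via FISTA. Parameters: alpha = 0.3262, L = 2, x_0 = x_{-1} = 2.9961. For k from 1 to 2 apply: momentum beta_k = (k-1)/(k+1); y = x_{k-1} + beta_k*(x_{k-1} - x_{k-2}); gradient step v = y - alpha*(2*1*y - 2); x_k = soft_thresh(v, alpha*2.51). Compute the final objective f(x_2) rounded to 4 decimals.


FISTA on f(x) = 1*x^2 - 2*x + 2.51*|x|
L = 2, alpha = 0.3262
Iteration 1: beta = 0.0, y = 2.9961 + 0.0*(2.9961 - 2.9961) = 2.9961
  grad(y) = 3.9922, v = y - alpha*grad = 1.6938
  prox(v) = soft_thresh(1.6938, 0.8188) = 0.8751
Iteration 2: beta = 0.3333, y = 0.8751 + 0.3333*(0.8751 - 2.9961) = 0.1681
  grad(y) = -1.6638, v = y - alpha*grad = 0.7108
  prox(v) = soft_thresh(0.7108, 0.8188) = 0.0
f(x_2) = 1*0.0^2 - 2*0.0 + 2.51*|0.0| = 0.0


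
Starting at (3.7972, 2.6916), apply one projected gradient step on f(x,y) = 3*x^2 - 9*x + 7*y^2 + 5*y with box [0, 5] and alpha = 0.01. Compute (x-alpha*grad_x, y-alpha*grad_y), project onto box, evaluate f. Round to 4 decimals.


Step 1: Compute gradient at (3.7972, 2.6916).
grad_x = 2*3*3.7972 - 9 = 13.7832
grad_y = 2*7*2.6916 + 5 = 42.6824
Step 2: Gradient step.
x_raw = 3.7972 - 0.01*13.7832 = 3.6594
y_raw = 2.6916 - 0.01*42.6824 = 2.2648
Step 3: Project onto [0, 5].
x_proj = clip(3.6594) = 3.6594
y_proj = clip(2.2648) = 2.2648
Step 4: Evaluate f.
f(3.6594, 2.2648) = 54.467


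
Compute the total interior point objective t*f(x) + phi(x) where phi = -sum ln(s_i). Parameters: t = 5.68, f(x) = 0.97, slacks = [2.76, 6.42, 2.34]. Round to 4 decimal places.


Step 1: Compute log-barrier.
ln values: [1.0152, 1.8594, 0.8502]
phi = -(1.0152 + 1.8594 + 0.8502) = -3.7248
Step 2: Compute augmented objective.
t*f(x) = 5.68*0.97 = 5.5096
Total = 5.5096 - 3.7248 = 1.7848


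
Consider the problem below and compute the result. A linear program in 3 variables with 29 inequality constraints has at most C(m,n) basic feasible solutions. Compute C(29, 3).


Each vertex corresponds to some choice of n active constraints out of m, so the number of vertices is at most C(m, n) = m! / (n!(m-n)!).
m = 29, n = 3
Numerator: 29 * 28 * 27
Denominator: 3! = 6
C(29, 3) = 3654


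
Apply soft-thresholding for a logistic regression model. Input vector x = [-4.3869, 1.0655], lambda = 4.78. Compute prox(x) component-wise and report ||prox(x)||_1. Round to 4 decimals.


Soft-thresholding with lambda = 4.78:
prox(-4.3869) = sign(-4.3869)*max(|-4.3869| - 4.78, 0) = 0.0
prox(1.0655) = sign(1.0655)*max(|1.0655| - 4.78, 0) = 0.0
prox(x) = [0.0, 0.0]
||prox(x)||_1 = 0.0 + 0.0 = 0.0


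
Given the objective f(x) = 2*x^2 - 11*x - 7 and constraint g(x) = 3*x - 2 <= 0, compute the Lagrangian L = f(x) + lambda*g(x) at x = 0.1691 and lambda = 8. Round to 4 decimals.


Step 1: Evaluate f(x).
f(0.1691) = 2*0.1691^2 - 11*0.1691 - 7 = -8.8029
Step 2: Evaluate g(x).
g(0.1691) = 3*0.1691 - 2 = -1.4927
Step 3: Compute Lagrangian.
L = -8.8029 + 8*-1.4927 = -20.7445


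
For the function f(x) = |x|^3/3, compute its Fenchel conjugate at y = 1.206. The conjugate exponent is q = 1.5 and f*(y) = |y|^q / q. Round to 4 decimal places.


The conjugate exponent q satisfies 1/p + 1/q = 1.
p = 3, so q = 3/(3 - 1) = 1.5
|y|^q = 1.206^1.5 = 1.3244
f*(1.206) = 1.3244 / 1.5 = 0.8829


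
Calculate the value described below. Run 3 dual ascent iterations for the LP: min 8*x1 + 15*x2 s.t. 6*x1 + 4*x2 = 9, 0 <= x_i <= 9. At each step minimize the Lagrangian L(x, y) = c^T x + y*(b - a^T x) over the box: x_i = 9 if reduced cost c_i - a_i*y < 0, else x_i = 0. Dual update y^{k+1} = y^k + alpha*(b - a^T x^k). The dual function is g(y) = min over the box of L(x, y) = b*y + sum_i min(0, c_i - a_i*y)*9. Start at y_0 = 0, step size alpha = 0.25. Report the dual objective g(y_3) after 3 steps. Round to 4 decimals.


Dual ascent for LP: min 8*x1 + 15*x2, 6*x1 + 4*x2 = 9, 0 <= x_i <= 9
Step 1: y^k = 0.0, reduced costs: (8.0, 15.0)
  x^k = (0.0, 0.0), subgradient = b - a^T x = 9.0
  y^{k+1} = 0.0 + 0.25*9.0 = 2.25
Step 2: y^k = 2.25, reduced costs: (-5.5, 6.0)
  x^k = (9.0, 0.0), subgradient = b - a^T x = -45.0
  y^{k+1} = 2.25 + 0.25*-45.0 = -9.0
Step 3: y^k = -9.0, reduced costs: (62.0, 51.0)
  x^k = (0.0, 0.0), subgradient = b - a^T x = 9.0
  y^{k+1} = -9.0 + 0.25*9.0 = -6.75
Dual objective at y_3 = -6.75: reduced costs (48.5, 42.0), box minimizer x = (0.0, 0.0)
g(y_3) = b*y + (c1 - a1*y)*x1 + (c2 - a2*y)*x2 = 9*(-6.75) + 48.5*0.0 + 42.0*0.0 = -60.75 + 0.0 + 0.0 = -60.75


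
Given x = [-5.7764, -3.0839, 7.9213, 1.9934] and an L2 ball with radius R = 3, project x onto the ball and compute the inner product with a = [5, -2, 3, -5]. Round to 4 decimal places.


Step 1: Compute ||x|| (intermediates to 6 decimals).
||x|| = sqrt((-5.7764)^2 + (-3.0839)^2 + 7.9213^2 + 1.9934^2) = 10.4689
Step 2: Project.
Since ||x|| > R, scale = R/||x|| = 3/10.4689 = 0.286563, proj(x) = scale * x
proj(x) = [-1.655303, -0.883732, 2.269951, 0.571235]
Step 3: Dot product.
a^T * proj(x) = 5*(-1.655303) - 2*(-0.883732) + 3*2.269951 - 5*0.571235 = -2.5554


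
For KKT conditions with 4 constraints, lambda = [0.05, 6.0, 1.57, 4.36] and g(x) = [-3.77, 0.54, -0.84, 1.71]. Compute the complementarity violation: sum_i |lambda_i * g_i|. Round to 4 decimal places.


KKT complementary slackness check:
lambda_1 * g_1 = 0.05 * -3.77 = -0.1885
lambda_2 * g_2 = 6.0 * 0.54 = 3.24
lambda_3 * g_3 = 1.57 * -0.84 = -1.3188
lambda_4 * g_4 = 4.36 * 1.71 = 7.4556
Total violation = 0.1885 + 3.24 + 1.3188 + 7.4556 = 12.2029


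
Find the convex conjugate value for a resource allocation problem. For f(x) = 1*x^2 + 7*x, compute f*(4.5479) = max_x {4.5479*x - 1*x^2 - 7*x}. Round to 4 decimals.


f*(y) = sup_x {y*x - a*x^2 - b*x} = sup_x {(y-b)*x - a*x^2}
FOC: (y - b) - 2a*x = 0 => x* = (y - b)/(2a)
x* = (4.5479 - 7)/(2*1) = -1.2261
f*(4.5479) = (y-b)^2/(4a) = (4.5479 - 7)^2/(4*1)
= 6.0128/4 = 1.5032


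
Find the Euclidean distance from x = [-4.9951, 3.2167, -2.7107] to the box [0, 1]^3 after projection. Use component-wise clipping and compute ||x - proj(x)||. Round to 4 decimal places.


Project each component onto [0, 1].
clip(-4.9951) = 0.0, clip(3.2167) = 1.0, clip(-2.7107) = 0.0
Projection = [0.0, 1.0, 0.0]
Squared diffs: [24.951, 4.9138, 7.3479]
Distance = sqrt(37.2127) = 6.1002


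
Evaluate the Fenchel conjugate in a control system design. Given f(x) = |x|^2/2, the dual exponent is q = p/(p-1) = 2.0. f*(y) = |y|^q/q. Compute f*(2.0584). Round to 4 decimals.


The conjugate exponent q satisfies 1/p + 1/q = 1.
p = 2, so q = 2/(2 - 1) = 2.0
|y|^q = 2.0584^2.0 = 4.237
f*(2.0584) = 4.237 / 2.0 = 2.1185


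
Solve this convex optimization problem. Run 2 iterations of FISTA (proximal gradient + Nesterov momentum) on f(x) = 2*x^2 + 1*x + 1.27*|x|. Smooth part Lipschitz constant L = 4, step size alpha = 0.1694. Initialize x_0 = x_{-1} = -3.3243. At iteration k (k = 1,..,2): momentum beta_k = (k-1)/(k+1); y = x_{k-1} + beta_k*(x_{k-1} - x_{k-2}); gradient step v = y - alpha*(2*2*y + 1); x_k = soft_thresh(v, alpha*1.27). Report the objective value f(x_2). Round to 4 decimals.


FISTA on f(x) = 2*x^2 + 1*x + 1.27*|x|
L = 4, alpha = 0.1694
Iteration 1: beta = 0.0, y = -3.3243 + 0.0*(-3.3243 + 3.3243) = -3.3243
  grad(y) = -12.2972, v = y - alpha*grad = -1.2412
  prox(v) = soft_thresh(-1.2412, 0.2151) = -1.026
Iteration 2: beta = 0.3333, y = -1.026 + 0.3333*(-1.026 + 3.3243) = -0.2599
  grad(y) = -0.0397, v = y - alpha*grad = -0.2532
  prox(v) = soft_thresh(-0.2532, 0.2151) = -0.0381
f(x_2) = 2*(-0.0381)^2 + 1*(-0.0381) + 1.27*|-0.0381| = 0.0132


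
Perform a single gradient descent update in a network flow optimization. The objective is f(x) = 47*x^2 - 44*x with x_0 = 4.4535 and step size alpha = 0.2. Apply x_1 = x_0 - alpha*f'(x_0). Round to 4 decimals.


We compute the gradient at x_0 and apply the update.
f'(x) = 94*x - 44
f'(4.4535) = 94*4.4535 - 44 = 374.629
x_1 = 4.4535 - 0.2*374.629 = -70.4723


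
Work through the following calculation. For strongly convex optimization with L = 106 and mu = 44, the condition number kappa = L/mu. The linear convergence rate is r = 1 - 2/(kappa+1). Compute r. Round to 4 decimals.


Step 1: Compute the condition number.
kappa = L/mu = 106/44 = 2.4091
Step 2: Compute the convergence rate.
r = 1 - 2/(kappa + 1) = 1 - 2*mu/(L + mu) = (L - mu)/(L + mu) = 62/150 = 0.4133


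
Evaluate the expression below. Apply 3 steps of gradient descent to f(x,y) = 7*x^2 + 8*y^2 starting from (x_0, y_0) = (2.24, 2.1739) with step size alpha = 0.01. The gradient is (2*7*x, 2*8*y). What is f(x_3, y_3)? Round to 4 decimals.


Gradient descent on f(x,y) = 7*x^2 + 8*y^2.
Starting point: (2.24, 2.1739), alpha = 0.01
Step 1: grad_x = 2*7*2.24 = 31.36, grad_y = 2*8*2.1739 = 34.7824
  x_1 = 2.24 - 0.01*31.36 = 1.9264
  y_1 = 2.1739 - 0.01*34.7824 = 1.8261
Step 2: grad_x = 2*7*1.9264 = 26.9696, grad_y = 2*8*1.8261 = 29.2172
  x_2 = 1.9264 - 0.01*26.9696 = 1.6567
  y_2 = 1.8261 - 0.01*29.2172 = 1.5339
Step 3: grad_x = 2*7*1.6567 = 23.1939, grad_y = 2*8*1.5339 = 24.5425
  x_3 = 1.6567 - 0.01*23.1939 = 1.4248
  y_3 = 1.5339 - 0.01*24.5425 = 1.2885
f(1.4248, 1.2885) = 7*1.4248^2 + 8*1.2885^2 = 27.4911


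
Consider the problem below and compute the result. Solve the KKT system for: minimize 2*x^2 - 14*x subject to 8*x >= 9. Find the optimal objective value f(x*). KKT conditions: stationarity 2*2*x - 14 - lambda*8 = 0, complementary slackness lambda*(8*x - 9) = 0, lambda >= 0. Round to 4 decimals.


Step 1: Try lambda = 0 (constraint inactive).
Stationarity: 2*2*x - 14 = 0
x* = 14/(2*2) = 3.5
Check constraint: 8*3.5 = 28.0 >= 9 -- satisfied.
Step 2: Compute optimal value.
f(x*) = 2*3.5^2 - 14*3.5 = -24.5


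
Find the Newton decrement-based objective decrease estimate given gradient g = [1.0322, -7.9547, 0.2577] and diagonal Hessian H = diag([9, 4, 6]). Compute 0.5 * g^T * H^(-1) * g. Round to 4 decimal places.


Step 1: H is diagonal, so H^(-1) * g = [0.1147, -1.9887, 0.043].
Step 2: g^T H^(-1) g = sum_i g_i^2 / H_ii
  = (1.0322)^2/9 + (-7.9547)^2/4 + (0.2577)^2/6
  = 0.1184 + 15.8193 + 0.0111 = 15.9488
Step 3: Objective decrease = 0.5 * g^T H^(-1) g = 7.9744


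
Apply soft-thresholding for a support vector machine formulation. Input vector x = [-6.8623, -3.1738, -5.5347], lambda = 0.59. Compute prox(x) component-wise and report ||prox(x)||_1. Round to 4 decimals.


Soft-thresholding with lambda = 0.59:
prox(-6.8623) = sign(-6.8623)*max(|-6.8623| - 0.59, 0) = -6.2723
prox(-3.1738) = sign(-3.1738)*max(|-3.1738| - 0.59, 0) = -2.5838
prox(-5.5347) = sign(-5.5347)*max(|-5.5347| - 0.59, 0) = -4.9447
prox(x) = [-6.2723, -2.5838, -4.9447]
||prox(x)||_1 = 6.2723 + 2.5838 + 4.9447 = 13.8008


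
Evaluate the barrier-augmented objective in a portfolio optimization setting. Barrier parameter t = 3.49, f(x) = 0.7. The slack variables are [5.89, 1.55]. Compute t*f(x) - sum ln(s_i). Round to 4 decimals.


Step 1: Compute log-barrier.
ln values: [1.7733, 0.4383]
phi = -(1.7733 + 0.4383) = -2.2115
Step 2: Compute augmented objective.
t*f(x) = 3.49*0.7 = 2.443
Total = 2.443 - 2.2115 = 0.2315


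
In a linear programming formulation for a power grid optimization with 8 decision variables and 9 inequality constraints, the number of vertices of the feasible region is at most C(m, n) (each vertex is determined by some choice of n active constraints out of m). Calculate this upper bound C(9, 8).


Each vertex corresponds to some choice of n active constraints out of m, so the number of vertices is at most C(m, n) = m! / (n!(m-n)!).
m = 9, n = 8
Numerator: 9 * 8 * 7 * 6 * 5 * 4 * 3 * 2
Denominator: 8! = 40320
C(9, 8) = 9


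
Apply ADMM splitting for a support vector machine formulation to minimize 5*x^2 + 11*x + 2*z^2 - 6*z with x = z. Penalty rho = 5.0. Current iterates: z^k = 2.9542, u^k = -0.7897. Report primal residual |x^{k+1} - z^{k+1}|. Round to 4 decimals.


ADMM iteration with rho = 5.0, z^k = 2.9542, u^k = -0.7897
Step 1: x-update.
Minimize 5*x^2 + 11*x + (5.0/2)*(x - 2.9542 - 0.7897)^2
FOC: (2*5 + 5.0)*x = -11 + 5.0*(2.9542 + 0.7897)
x^{k+1} = 0.5146
Step 2: z-update.
Minimize 2*z^2 - 6*z + (5.0/2)*(0.5146 - z - 0.7897)^2
FOC: (2*2 + 5.0)*z = 6 + 5.0*(0.5146 - 0.7897)
z^{k+1} = 0.5139
Step 3: u-update.
u^{k+1} = -0.7897 + 0.5146 - 0.5139 = -0.7889
Step 4: Primal residual = |0.5146 - 0.5139| = 0.0008
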